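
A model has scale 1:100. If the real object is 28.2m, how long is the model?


Model size = real / scale
= 28.2 / 100
= 0.2820 m

0.2820 m


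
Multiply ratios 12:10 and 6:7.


Compound ratio = (12×6) : (10×7)
= 72:70
GCD = 2
= 36:35

36:35


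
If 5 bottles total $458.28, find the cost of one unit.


Unit rate = total / quantity
= 458.28 / 5
= $91.66 per unit

$91.66 per unit


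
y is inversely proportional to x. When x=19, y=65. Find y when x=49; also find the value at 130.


Inverse proportion: x × y = constant
k = 19 × 65 = 1235
At x=49: k/49 = 25.20
At x=130: k/130 = 9.50
= 25.20 and 9.50

25.20 and 9.50


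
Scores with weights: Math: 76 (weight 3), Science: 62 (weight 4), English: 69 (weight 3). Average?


Numerator = 76×3 + 62×4 + 69×3
= 228 + 248 + 207
= 683
Total weight = 10
Weighted avg = 683/10
= 68.30

68.30


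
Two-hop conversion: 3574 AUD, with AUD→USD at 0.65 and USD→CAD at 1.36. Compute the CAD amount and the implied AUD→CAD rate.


Step 1: 3574 AUD × 0.65 = 2323.10 USD
Step 2: 2323.10 USD × 1.36 = 3159.42 CAD
Implied rate AUD→CAD = 0.65 × 1.36 = 0.8840
= 3159.42 CAD; implied rate 0.8840 CAD/AUD

3159.42 CAD; implied rate 0.8840 CAD/AUD


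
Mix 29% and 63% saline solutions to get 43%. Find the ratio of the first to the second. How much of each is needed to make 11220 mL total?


Let x parts of 29% mix with y parts of 63%.
29x + 63y = 43(x + y)
29x + 63y = 43x + 43y
x(29 - 43) = y(43 - 63)
x/y = (63 - 43)/(43 - 29) = 20/14
Simplify: 10:7
Total parts = 17; one part = 11220/17 = 660.00 mL
29% solution: 10×660.00 = 6600.00 mL
63% solution: 7×660.00 = 4620.00 mL
= ratio 10:7; 6600.00 mL and 4620.00 mL

ratio 10:7; 6600.00 mL and 4620.00 mL


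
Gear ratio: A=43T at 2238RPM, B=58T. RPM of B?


Gear ratio = 43:58 = 43:58
RPM_B = RPM_A × (teeth_A / teeth_B)
= 2238 × (43/58)
= 1659.2 RPM

1659.2 RPM


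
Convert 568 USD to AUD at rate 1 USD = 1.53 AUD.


Amount × rate = 568 × 1.53
= 869.04 AUD

869.04 AUD


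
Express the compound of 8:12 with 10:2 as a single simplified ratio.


Compound ratio = (8×10) : (12×2)
= 80:24
GCD = 8
= 10:3

10:3


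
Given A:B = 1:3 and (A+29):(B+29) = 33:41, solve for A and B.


Let A = 1k, B = 3k.
(1k + 29) / (3k + 29) = 33/41
Cross-multiply: 41(1k + 29) = 33(3k + 29)
41k + 1189 = 99k + 957
41k - 99k = 957 - 1189
-58k = -232
k = -232/-58 = 4
A = 1×4 = 4, B = 3×4 = 12
= A = 4, B = 12

A = 4, B = 12


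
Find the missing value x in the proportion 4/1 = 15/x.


Cross multiply: 4 × x = 1 × 15
4x = 15
x = 15 / 4
= 3.75

3.75


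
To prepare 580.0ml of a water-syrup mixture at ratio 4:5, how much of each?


Total parts = 4 + 5 = 9
water: 580.0 × 4/9 = 257.8ml
syrup: 580.0 × 5/9 = 322.2ml
= 257.8ml and 322.2ml

257.8ml and 322.2ml


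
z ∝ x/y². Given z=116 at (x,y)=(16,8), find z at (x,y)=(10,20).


z = k·x/y²
Solve for k using the known point: k = z·y²/x = 116×64/16 = 7424/16 = 464.0000
Now evaluate at x=10, y=20:
z = k × 10 / 400 = (7424 × 10) / (16 × 400) = 74240/6400
= 11.6000

11.6000


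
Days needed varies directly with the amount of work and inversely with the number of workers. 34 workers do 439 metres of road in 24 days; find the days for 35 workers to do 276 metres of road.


Days ∝ work / workers, so d₂ = d₁ × (m₁/m₂) × (w₂/w₁)
Workers factor (inverse): 34/35 ≈ 0.9714
Work factor (direct): 276/439 ≈ 0.6287
d₂ = 24 × 34/35 × 276/439 = (24 × 34 × 276) / (35 × 439) = 225216/15365
≈ 14.66 days

14.66 days


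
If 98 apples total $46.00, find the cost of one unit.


Unit rate = total / quantity
= 46.00 / 98
= $0.47 per unit

$0.47 per unit


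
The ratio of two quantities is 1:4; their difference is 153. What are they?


Let A = 1k, B = 4k.
4k - 1k = 153
3k = 153 → k = 153/3 = 51
A = 1×51 = 51, B = 4×51 = 204
= A = 51, B = 204

A = 51, B = 204


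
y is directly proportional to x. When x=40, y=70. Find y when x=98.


Direct proportion: y/x = constant
k = 70/40 = 1.7500
y₂ = k × 98 = 70 × 98 / 40 = 6860/40
= 171.50

171.50


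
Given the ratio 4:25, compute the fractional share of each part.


Total parts = 4 + 25 = 29
First part: 4/29 = 4/29
Second part: 25/29 = 25/29
= 4/29 and 25/29

4/29 and 25/29


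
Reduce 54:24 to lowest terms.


GCD(54, 24) = 6
54/6 : 24/6
= 9:4

9:4


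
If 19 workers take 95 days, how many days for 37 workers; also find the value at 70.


Inverse proportion: x × y = constant
k = 19 × 95 = 1805
At x=37: k/37 = 48.78
At x=70: k/70 = 25.79
= 48.78 and 25.79

48.78 and 25.79


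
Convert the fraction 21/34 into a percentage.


Percentage = (part / whole) × 100
= (21 / 34) × 100
≈ 61.76%

61.76%


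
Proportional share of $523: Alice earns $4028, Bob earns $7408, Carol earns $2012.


Total income = 4028 + 7408 + 2012 = $13448
Alice: $523 × 4028/13448 = $156.65
Bob: $523 × 7408/13448 = $288.10
Carol: $523 × 2012/13448 = $78.25
= Alice: $156.65, Bob: $288.10, Carol: $78.25

Alice: $156.65, Bob: $288.10, Carol: $78.25


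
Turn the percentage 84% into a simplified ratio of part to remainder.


84% means 84 parts out of 100; remainder = 16
Part : remainder = 84:16
GCD = 4
= 21:4

21:4


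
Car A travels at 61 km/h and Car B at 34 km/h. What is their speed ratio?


Ratio = 61:34
GCD = 1
Simplified = 61:34
Time ratio (same distance) = 34:61
Speed ratio = 61:34

61:34


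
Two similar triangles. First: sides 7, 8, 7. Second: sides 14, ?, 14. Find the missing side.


Scale factor = 14/7 = 2
Missing side = 8 × 2
= 16.0

16.0


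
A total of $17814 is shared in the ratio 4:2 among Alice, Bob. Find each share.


Total parts = 4 + 2 = 6
Alice: 17814 × 4/6 = 11876.00
Bob: 17814 × 2/6 = 5938.00
= Alice: $11876.00, Bob: $5938.00

Alice: $11876.00, Bob: $5938.00


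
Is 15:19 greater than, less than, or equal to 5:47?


15/19 = 0.7895
5/47 = 0.1064
0.7895 > 0.1064, so 15:19 is greater
= greater than

greater than


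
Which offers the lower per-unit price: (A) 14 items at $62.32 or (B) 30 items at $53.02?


Deal A: $62.32/14 = $4.4514/unit
Deal B: $53.02/30 = $1.7673/unit
B is cheaper per unit
= Deal B

Deal B


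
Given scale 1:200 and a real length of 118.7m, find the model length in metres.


Model size = real / scale
= 118.7 / 200
= 0.5935 m

0.5935 m


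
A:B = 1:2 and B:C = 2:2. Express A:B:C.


Match B: multiply A:B by 2 → 2:4
Multiply B:C by 2 → 4:4
Combined: 2:4:4
GCD = 2
= 1:2:2

1:2:2


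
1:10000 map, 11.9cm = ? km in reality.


Real distance = map distance × scale
= 11.9cm × 10000
= 119000 cm = 1190.0 m
= 1.190 km

1.190 km


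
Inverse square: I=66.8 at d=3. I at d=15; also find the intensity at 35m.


I₁d₁² = I₂d₂²
I at 15m = 66.8 × (3/15)² = 66.8 × 9/225 = 601.2/225 = 2.6720
I at 35m = 66.8 × (3/35)² = 66.8 × 9/1225 = 601.2/1225 ≈ 0.4908
= 2.6720 and 0.4908

2.6720 and 0.4908


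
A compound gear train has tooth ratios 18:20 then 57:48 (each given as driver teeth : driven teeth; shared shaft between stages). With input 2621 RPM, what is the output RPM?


Stage 1: RPM_B = RPM_A × t_A/t_B = 2621 × 18/20 = 47178/20 = 2358.90
B and C share a shaft → RPM_C = RPM_B
Stage 2: RPM_D = RPM_C × t_C/t_D = RPM_A × (t_A×t_C)/(t_B×t_D)
Overall ratio = (18×57)/(20×48) = 1026/960
RPM_D = 2621 × 1026/960 = 2689146/960
≈ 2801.19 RPM

2801.19 RPM


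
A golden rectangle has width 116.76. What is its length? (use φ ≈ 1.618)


φ = (1 + √5) / 2 ≈ 1.618
Length = width × φ = 116.76 × 1.618 = 188.91768
≈ 188.92

188.92


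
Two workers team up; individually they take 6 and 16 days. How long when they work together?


Rate of A = 1/6 per day
Rate of B = 1/16 per day
Combined rate = 1/6 + 1/16 = 22/96 ≈ 0.2292 per day
Days = 1 / combined rate = 96/22
≈ 4.36 days

4.36 days


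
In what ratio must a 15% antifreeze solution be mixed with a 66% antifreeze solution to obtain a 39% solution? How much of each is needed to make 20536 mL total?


Let x parts of 15% mix with y parts of 66%.
15x + 66y = 39(x + y)
15x + 66y = 39x + 39y
x(15 - 39) = y(39 - 66)
x/y = (66 - 39)/(39 - 15) = 27/24
Simplify: 9:8
Total parts = 17; one part = 20536/17 = 1208.00 mL
15% solution: 9×1208.00 = 10872.00 mL
66% solution: 8×1208.00 = 9664.00 mL
= ratio 9:8; 10872.00 mL and 9664.00 mL

ratio 9:8; 10872.00 mL and 9664.00 mL


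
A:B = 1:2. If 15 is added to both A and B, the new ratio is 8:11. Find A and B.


Let A = 1k, B = 2k.
(1k + 15) / (2k + 15) = 8/11
Cross-multiply: 11(1k + 15) = 8(2k + 15)
11k + 165 = 16k + 120
11k - 16k = 120 - 165
-5k = -45
k = -45/-5 = 9
A = 1×9 = 9, B = 2×9 = 18
= A = 9, B = 18

A = 9, B = 18


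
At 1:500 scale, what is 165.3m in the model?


Model size = real / scale
= 165.3 / 500
= 0.3306 m

0.3306 m


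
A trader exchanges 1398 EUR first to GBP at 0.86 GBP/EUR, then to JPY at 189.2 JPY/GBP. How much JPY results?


Step 1: 1398 EUR × 0.86 = 1202.28 GBP
Step 2: 1202.28 GBP × 189.2 = 227471.38 JPY
Implied rate EUR→JPY = 0.86 × 189.2 = 162.7120
= 227471.38 JPY

227471.38 JPY


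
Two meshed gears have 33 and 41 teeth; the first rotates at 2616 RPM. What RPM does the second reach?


Gear ratio = 33:41 = 33:41
RPM_B = RPM_A × (teeth_A / teeth_B)
= 2616 × (33/41)
= 2105.6 RPM

2105.6 RPM


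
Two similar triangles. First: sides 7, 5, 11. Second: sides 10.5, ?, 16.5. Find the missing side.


Scale factor = 10.5/7 = 1.5
Missing side = 5 × 1.5
= 7.5

7.5


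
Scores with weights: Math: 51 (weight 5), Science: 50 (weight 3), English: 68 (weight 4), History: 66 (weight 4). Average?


Numerator = 51×5 + 50×3 + 68×4 + 66×4
= 255 + 150 + 272 + 264
= 941
Total weight = 16
Weighted avg = 941/16
= 58.81

58.81


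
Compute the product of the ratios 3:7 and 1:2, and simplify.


Compound ratio = (3×1) : (7×2)
= 3:14
GCD = 1
= 3:14

3:14


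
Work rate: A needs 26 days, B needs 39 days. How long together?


Rate of A = 1/26 per day
Rate of B = 1/39 per day
Combined rate = 1/26 + 1/39 = 65/1014 ≈ 0.0641 per day
Days = 1 / combined rate = 1014/65
= 15.60 days

15.60 days


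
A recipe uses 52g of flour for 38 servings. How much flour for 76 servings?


Direct proportion: y/x = constant
k = 52/38 ≈ 1.3684
y₂ = k × 76 = 52 × 76 / 38 = 3952/38
= 104.00

104.00


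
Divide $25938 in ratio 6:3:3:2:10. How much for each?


Total parts = 6 + 3 + 3 + 2 + 10 = 24
Part 1: 25938 × 6/24 = 6484.50
Part 2: 25938 × 3/24 = 3242.25
Part 3: 25938 × 3/24 = 3242.25
Part 4: 25938 × 2/24 = 2161.50
Part 5: 25938 × 10/24 = 10807.50
= Part 1: $6484.50, Part 2: $3242.25, Part 3: $3242.25, Part 4: $2161.50, Part 5: $10807.50

Part 1: $6484.50, Part 2: $3242.25, Part 3: $3242.25, Part 4: $2161.50, Part 5: $10807.50


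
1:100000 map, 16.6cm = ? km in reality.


Real distance = map distance × scale
= 16.6cm × 100000
= 1660000 cm = 16600.0 m
= 16.600 km

16.600 km


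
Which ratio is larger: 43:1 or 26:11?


43/1 = 43.0000
26/11 = 2.3636
43.0000 > 2.3636, so 43:1 is greater
= 43:1

43:1


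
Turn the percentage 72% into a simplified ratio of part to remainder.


72% means 72 parts out of 100; remainder = 28
Part : remainder = 72:28
GCD = 4
= 18:7

18:7


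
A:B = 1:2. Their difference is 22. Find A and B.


Let A = 1k, B = 2k.
2k - 1k = 22
1k = 22 → k = 22/1 = 22
A = 1×22 = 22, B = 2×22 = 44
= A = 22, B = 44

A = 22, B = 44


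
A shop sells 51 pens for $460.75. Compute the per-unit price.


Unit rate = total / quantity
= 460.75 / 51
= $9.03 per unit

$9.03 per unit


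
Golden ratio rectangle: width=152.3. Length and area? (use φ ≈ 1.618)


φ = (1 + √5) / 2 ≈ 1.618
Length = width × φ = 152.3 × 1.618 = 246.4214
≈ 246.42
Area = width × length = 152.3 × 246.4214 = 37529.97922 ≈ 37529.98
= Length: 246.42, Area: 37529.98

Length: 246.42, Area: 37529.98


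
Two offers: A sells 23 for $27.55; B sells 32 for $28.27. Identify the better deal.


Deal A: $27.55/23 = $1.1978/unit
Deal B: $28.27/32 = $0.8834/unit
B is cheaper per unit
= Deal B

Deal B


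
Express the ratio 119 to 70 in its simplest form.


GCD(119, 70) = 7
119/7 : 70/7
= 17:10

17:10


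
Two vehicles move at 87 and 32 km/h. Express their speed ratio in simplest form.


Ratio = 87:32
GCD = 1
Simplified = 87:32
Time ratio (same distance) = 32:87
Speed ratio = 87:32

87:32


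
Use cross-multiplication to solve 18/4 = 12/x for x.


Cross multiply: 18 × x = 4 × 12
18x = 48
x = 48 / 18
= 2.67

2.67


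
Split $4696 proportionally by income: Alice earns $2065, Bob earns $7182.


Total income = 2065 + 7182 = $9247
Alice: $4696 × 2065/9247 = $1048.69
Bob: $4696 × 7182/9247 = $3647.31
= Alice: $1048.69, Bob: $3647.31

Alice: $1048.69, Bob: $3647.31


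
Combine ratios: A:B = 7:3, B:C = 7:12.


Match B: multiply A:B by 7 → 49:21
Multiply B:C by 3 → 21:36
Combined: 49:21:36
GCD = 1
= 49:21:36

49:21:36


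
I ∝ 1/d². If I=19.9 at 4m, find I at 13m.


I₁d₁² = I₂d₂²
I₂ = I₁ × (d₁/d₂)²
= 19.9 × (4/13)²
= 19.9 × 16/169
= 318.4/169
≈ 1.8840

1.8840


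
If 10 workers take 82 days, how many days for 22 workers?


Inverse proportion: x × y = constant
k = 10 × 82 = 820
y₂ = k / 22 = 820 / 22
= 37.27

37.27


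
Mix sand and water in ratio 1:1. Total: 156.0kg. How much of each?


Total parts = 1 + 1 = 2
sand: 156.0 × 1/2 = 78.0kg
water: 156.0 × 1/2 = 78.0kg
= 78.0kg and 78.0kg

78.0kg and 78.0kg


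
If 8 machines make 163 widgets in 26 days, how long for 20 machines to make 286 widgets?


Days ∝ work / workers, so d₂ = d₁ × (m₁/m₂) × (w₂/w₁)
Workers factor (inverse): 8/20 = 0.4000
Work factor (direct): 286/163 ≈ 1.7546
d₂ = 26 × 8/20 × 286/163 = (26 × 8 × 286) / (20 × 163) = 59488/3260
≈ 18.25 days

18.25 days


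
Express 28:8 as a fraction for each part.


Total parts = 28 + 8 = 36
First part: 28/36 = 7/9
Second part: 8/36 = 2/9
= 7/9 and 2/9

7/9 and 2/9


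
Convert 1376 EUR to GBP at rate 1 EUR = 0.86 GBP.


Amount × rate = 1376 × 0.86
= 1183.36 GBP

1183.36 GBP


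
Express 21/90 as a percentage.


Percentage = (part / whole) × 100
= (21 / 90) × 100
≈ 23.33%

23.33%


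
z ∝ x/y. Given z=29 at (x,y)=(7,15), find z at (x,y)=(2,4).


z = k·x/y
Solve for k using the known point: k = z·y/x = 29×15/7 = 435/7 ≈ 62.1429
Now evaluate at x=2, y=4:
z = k × 2 / 4 = (435 × 2) / (7 × 4) = 870/28
≈ 31.0714

31.0714


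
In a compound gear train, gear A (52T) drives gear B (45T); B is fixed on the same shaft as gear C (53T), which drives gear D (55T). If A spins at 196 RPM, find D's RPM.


Stage 1: RPM_B = RPM_A × t_A/t_B = 196 × 52/45 = 10192/45 ≈ 226.49
B and C share a shaft → RPM_C = RPM_B
Stage 2: RPM_D = RPM_C × t_C/t_D = RPM_A × (t_A×t_C)/(t_B×t_D)
Overall ratio = (52×53)/(45×55) = 2756/2475
RPM_D = 196 × 2756/2475 = 540176/2475
≈ 218.25 RPM

218.25 RPM


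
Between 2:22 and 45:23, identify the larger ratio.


2/22 = 0.0909
45/23 = 1.9565
0.0909 < 1.9565, so 2:22 is less
= 45:23

45:23


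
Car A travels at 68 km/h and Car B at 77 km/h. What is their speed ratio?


Ratio = 68:77
GCD = 1
Simplified = 68:77
Time ratio (same distance) = 77:68
Speed ratio = 68:77

68:77


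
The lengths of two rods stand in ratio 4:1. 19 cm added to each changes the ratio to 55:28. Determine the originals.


Let A = 4k, B = 1k.
(4k + 19) / (1k + 19) = 55/28
Cross-multiply: 28(4k + 19) = 55(1k + 19)
112k + 532 = 55k + 1045
112k - 55k = 1045 - 532
57k = 513
k = 513/57 = 9
A = 4×9 = 36, B = 1×9 = 9
= A = 36, B = 9

A = 36, B = 9


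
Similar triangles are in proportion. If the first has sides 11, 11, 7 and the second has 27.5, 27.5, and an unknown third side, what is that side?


Scale factor = 27.5/11 = 2.5
Missing side = 7 × 2.5
= 17.5

17.5


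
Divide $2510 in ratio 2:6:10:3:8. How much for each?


Total parts = 2 + 6 + 10 + 3 + 8 = 29
Part 1: 2510 × 2/29 = 173.10
Part 2: 2510 × 6/29 = 519.31
Part 3: 2510 × 10/29 = 865.52
Part 4: 2510 × 3/29 = 259.66
Part 5: 2510 × 8/29 = 692.41
= Part 1: $173.10, Part 2: $519.31, Part 3: $865.52, Part 4: $259.66, Part 5: $692.41

Part 1: $173.10, Part 2: $519.31, Part 3: $865.52, Part 4: $259.66, Part 5: $692.41


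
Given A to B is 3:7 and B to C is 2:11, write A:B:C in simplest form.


Match B: multiply A:B by 2 → 6:14
Multiply B:C by 7 → 14:77
Combined: 6:14:77
GCD = 1
= 6:14:77

6:14:77


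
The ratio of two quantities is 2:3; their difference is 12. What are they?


Let A = 2k, B = 3k.
3k - 2k = 12
1k = 12 → k = 12/1 = 12
A = 2×12 = 24, B = 3×12 = 36
= A = 24, B = 36

A = 24, B = 36


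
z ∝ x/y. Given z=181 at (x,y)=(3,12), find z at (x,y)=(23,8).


z = k·x/y
Solve for k using the known point: k = z·y/x = 181×12/3 = 2172/3 = 724.0000
Now evaluate at x=23, y=8:
z = k × 23 / 8 = (2172 × 23) / (3 × 8) = 49956/24
= 2081.5000

2081.5000


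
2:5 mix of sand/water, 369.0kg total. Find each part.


Total parts = 2 + 5 = 7
sand: 369.0 × 2/7 = 105.4kg
water: 369.0 × 5/7 = 263.6kg
= 105.4kg and 263.6kg

105.4kg and 263.6kg


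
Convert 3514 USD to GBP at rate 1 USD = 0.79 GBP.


Amount × rate = 3514 × 0.79
= 2776.06 GBP

2776.06 GBP


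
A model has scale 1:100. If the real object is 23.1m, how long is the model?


Model size = real / scale
= 23.1 / 100
= 0.2310 m

0.2310 m


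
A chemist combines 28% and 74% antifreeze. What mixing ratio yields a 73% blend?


Let x parts of 28% mix with y parts of 74%.
28x + 74y = 73(x + y)
28x + 74y = 73x + 73y
x(28 - 73) = y(73 - 74)
x/y = (74 - 73)/(73 - 28) = 1/45
Simplify: 1:45
= 1:45

1:45


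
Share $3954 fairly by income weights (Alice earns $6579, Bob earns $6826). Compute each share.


Total income = 6579 + 6826 = $13405
Alice: $3954 × 6579/13405 = $1940.57
Bob: $3954 × 6826/13405 = $2013.43
= Alice: $1940.57, Bob: $2013.43

Alice: $1940.57, Bob: $2013.43


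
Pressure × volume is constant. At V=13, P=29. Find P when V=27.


Inverse proportion: x × y = constant
k = 13 × 29 = 377
y₂ = k / 27 = 377 / 27
= 13.96

13.96


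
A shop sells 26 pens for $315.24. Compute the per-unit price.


Unit rate = total / quantity
= 315.24 / 26
= $12.12 per unit

$12.12 per unit


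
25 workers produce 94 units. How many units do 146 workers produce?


Direct proportion: y/x = constant
k = 94/25 = 3.7600
y₂ = k × 146 = 94 × 146 / 25 = 13724/25
= 548.96

548.96


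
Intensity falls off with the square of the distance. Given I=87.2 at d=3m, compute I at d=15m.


I₁d₁² = I₂d₂²
I₂ = I₁ × (d₁/d₂)²
= 87.2 × (3/15)²
= 87.2 × 9/225
= 784.8/225
= 3.4880

3.4880


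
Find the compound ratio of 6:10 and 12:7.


Compound ratio = (6×12) : (10×7)
= 72:70
GCD = 2
= 36:35

36:35


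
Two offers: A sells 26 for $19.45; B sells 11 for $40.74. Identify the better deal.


Deal A: $19.45/26 = $0.7481/unit
Deal B: $40.74/11 = $3.7036/unit
A is cheaper per unit
= Deal A

Deal A


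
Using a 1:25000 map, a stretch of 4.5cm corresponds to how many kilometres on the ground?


Real distance = map distance × scale
= 4.5cm × 25000
= 112500 cm = 1125.0 m
= 1.125 km

1.125 km


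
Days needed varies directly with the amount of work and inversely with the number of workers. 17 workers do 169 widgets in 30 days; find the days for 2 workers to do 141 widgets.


Days ∝ work / workers, so d₂ = d₁ × (m₁/m₂) × (w₂/w₁)
Workers factor (inverse): 17/2 = 8.5000
Work factor (direct): 141/169 ≈ 0.8343
d₂ = 30 × 17/2 × 141/169 = (30 × 17 × 141) / (2 × 169) = 71910/338
≈ 212.75 days

212.75 days


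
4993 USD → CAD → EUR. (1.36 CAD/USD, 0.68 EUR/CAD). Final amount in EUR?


Step 1: 4993 USD × 1.36 = 6790.48 CAD
Step 2: 6790.48 CAD × 0.68 = 4617.53 EUR
Implied rate USD→EUR = 1.36 × 0.68 = 0.9248
= 4617.53 EUR

4617.53 EUR


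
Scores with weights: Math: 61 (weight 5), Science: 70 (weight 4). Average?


Numerator = 61×5 + 70×4
= 305 + 280
= 585
Total weight = 9
Weighted avg = 585/9
= 65.00

65.00


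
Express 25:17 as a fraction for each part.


Total parts = 25 + 17 = 42
First part: 25/42 = 25/42
Second part: 17/42 = 17/42
= 25/42 and 17/42

25/42 and 17/42


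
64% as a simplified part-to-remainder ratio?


64% means 64 parts out of 100; remainder = 36
Part : remainder = 64:36
GCD = 4
= 16:9

16:9


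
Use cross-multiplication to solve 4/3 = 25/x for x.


Cross multiply: 4 × x = 3 × 25
4x = 75
x = 75 / 4
= 18.75

18.75


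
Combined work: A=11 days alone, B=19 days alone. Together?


Rate of A = 1/11 per day
Rate of B = 1/19 per day
Combined rate = 1/11 + 1/19 = 30/209 ≈ 0.1435 per day
Days = 1 / combined rate = 209/30
≈ 6.97 days

6.97 days


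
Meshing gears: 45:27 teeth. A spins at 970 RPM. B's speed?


Gear ratio = 45:27 = 5:3
RPM_B = RPM_A × (teeth_A / teeth_B)
= 970 × (45/27)
= 1616.7 RPM

1616.7 RPM


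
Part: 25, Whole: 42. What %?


Percentage = (part / whole) × 100
= (25 / 42) × 100
≈ 59.52%

59.52%


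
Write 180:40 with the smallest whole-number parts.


GCD(180, 40) = 20
180/20 : 40/20
= 9:2

9:2


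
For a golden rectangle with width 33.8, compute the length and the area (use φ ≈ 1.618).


φ = (1 + √5) / 2 ≈ 1.618
Length = width × φ = 33.8 × 1.618 = 54.6884
≈ 54.69
Area = width × length = 33.8 × 54.6884 = 1848.46792 ≈ 1848.47
= Length: 54.69, Area: 1848.47

Length: 54.69, Area: 1848.47


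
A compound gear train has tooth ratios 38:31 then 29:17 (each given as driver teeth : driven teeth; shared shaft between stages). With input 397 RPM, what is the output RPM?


Stage 1: RPM_B = RPM_A × t_A/t_B = 397 × 38/31 = 15086/31 ≈ 486.65
B and C share a shaft → RPM_C = RPM_B
Stage 2: RPM_D = RPM_C × t_C/t_D = RPM_A × (t_A×t_C)/(t_B×t_D)
Overall ratio = (38×29)/(31×17) = 1102/527
RPM_D = 397 × 1102/527 = 437494/527
≈ 830.16 RPM

830.16 RPM


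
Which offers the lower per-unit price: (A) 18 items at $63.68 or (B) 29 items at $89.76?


Deal A: $63.68/18 = $3.5378/unit
Deal B: $89.76/29 = $3.0952/unit
B is cheaper per unit
= Deal B

Deal B


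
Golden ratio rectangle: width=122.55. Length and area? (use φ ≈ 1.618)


φ = (1 + √5) / 2 ≈ 1.618
Length = width × φ = 122.55 × 1.618 = 198.2859
≈ 198.29
Area = width × length = 122.55 × 198.2859 = 24299.937045 ≈ 24299.94
= Length: 198.29, Area: 24299.94

Length: 198.29, Area: 24299.94


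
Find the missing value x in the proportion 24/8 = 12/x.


Cross multiply: 24 × x = 8 × 12
24x = 96
x = 96 / 24
= 4.00

4.00


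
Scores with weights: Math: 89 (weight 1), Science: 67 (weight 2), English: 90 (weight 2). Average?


Numerator = 89×1 + 67×2 + 90×2
= 89 + 134 + 180
= 403
Total weight = 5
Weighted avg = 403/5
= 80.60

80.60


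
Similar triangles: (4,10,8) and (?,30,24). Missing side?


Scale factor = 30/10 = 3
Missing side = 4 × 3
= 12.0

12.0


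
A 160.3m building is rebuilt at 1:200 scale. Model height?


Model size = real / scale
= 160.3 / 200
= 0.8015 m

0.8015 m


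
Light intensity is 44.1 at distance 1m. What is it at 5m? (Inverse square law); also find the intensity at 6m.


I₁d₁² = I₂d₂²
I at 5m = 44.1 × (1/5)² = 44.1 × 1/25 = 44.1/25 = 1.7640
I at 6m = 44.1 × (1/6)² = 44.1 × 1/36 = 44.1/36 = 1.2250
= 1.7640 and 1.2250

1.7640 and 1.2250


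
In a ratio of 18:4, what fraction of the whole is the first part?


Total parts = 18 + 4 = 22
First part: 18/22 = 9/11
= 9/11

9/11


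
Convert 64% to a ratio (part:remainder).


64% means 64 parts out of 100; remainder = 36
Part : remainder = 64:36
GCD = 4
= 16:9

16:9


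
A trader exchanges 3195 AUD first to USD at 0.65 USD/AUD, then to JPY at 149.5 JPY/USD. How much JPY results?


Step 1: 3195 AUD × 0.65 = 2076.75 USD
Step 2: 2076.75 USD × 149.5 = 310474.13 JPY
Implied rate AUD→JPY = 0.65 × 149.5 = 97.1750
= 310474.13 JPY

310474.13 JPY


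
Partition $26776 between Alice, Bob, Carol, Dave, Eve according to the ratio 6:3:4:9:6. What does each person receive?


Total parts = 6 + 3 + 4 + 9 + 6 = 28
Alice: 26776 × 6/28 = 5737.71
Bob: 26776 × 3/28 = 2868.86
Carol: 26776 × 4/28 = 3825.14
Dave: 26776 × 9/28 = 8606.57
Eve: 26776 × 6/28 = 5737.71
= Alice: $5737.71, Bob: $2868.86, Carol: $3825.14, Dave: $8606.57, Eve: $5737.71

Alice: $5737.71, Bob: $2868.86, Carol: $3825.14, Dave: $8606.57, Eve: $5737.71


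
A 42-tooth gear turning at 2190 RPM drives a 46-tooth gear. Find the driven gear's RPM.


Gear ratio = 42:46 = 21:23
RPM_B = RPM_A × (teeth_A / teeth_B)
= 2190 × (42/46)
= 1999.6 RPM

1999.6 RPM


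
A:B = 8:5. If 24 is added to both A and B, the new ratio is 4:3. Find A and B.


Let A = 8k, B = 5k.
(8k + 24) / (5k + 24) = 4/3
Cross-multiply: 3(8k + 24) = 4(5k + 24)
24k + 72 = 20k + 96
24k - 20k = 96 - 72
4k = 24
k = 24/4 = 6
A = 8×6 = 48, B = 5×6 = 30
= A = 48, B = 30

A = 48, B = 30


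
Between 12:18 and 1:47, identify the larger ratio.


12/18 = 0.6667
1/47 = 0.0213
0.6667 > 0.0213, so 12:18 is greater
= 12:18

12:18


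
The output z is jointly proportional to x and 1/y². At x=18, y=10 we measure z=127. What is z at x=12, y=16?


z = k·x/y²
Solve for k using the known point: k = z·y²/x = 127×100/18 = 12700/18 ≈ 705.5556
Now evaluate at x=12, y=16:
z = k × 12 / 256 = (12700 × 12) / (18 × 256) = 152400/4608
≈ 33.0729

33.0729


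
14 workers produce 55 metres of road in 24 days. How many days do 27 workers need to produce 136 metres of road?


Days ∝ work / workers, so d₂ = d₁ × (m₁/m₂) × (w₂/w₁)
Workers factor (inverse): 14/27 ≈ 0.5185
Work factor (direct): 136/55 ≈ 2.4727
d₂ = 24 × 14/27 × 136/55 = (24 × 14 × 136) / (27 × 55) = 45696/1485
≈ 30.77 days

30.77 days


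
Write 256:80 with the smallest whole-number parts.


GCD(256, 80) = 16
256/16 : 80/16
= 16:5

16:5


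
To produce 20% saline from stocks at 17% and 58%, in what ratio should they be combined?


Let x parts of 17% mix with y parts of 58%.
17x + 58y = 20(x + y)
17x + 58y = 20x + 20y
x(17 - 20) = y(20 - 58)
x/y = (58 - 20)/(20 - 17) = 38/3
Simplify: 38:3
= 38:3

38:3


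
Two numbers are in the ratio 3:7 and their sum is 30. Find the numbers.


Let A = 3k, B = 7k.
3k + 7k = 30
10k = 30 → k = 30/10 = 3
A = 3×3 = 9, B = 7×3 = 21
= A = 9, B = 21

A = 9, B = 21


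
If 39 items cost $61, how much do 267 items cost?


Direct proportion: y/x = constant
k = 61/39 ≈ 1.5641
y₂ = k × 267 = 61 × 267 / 39 = 16287/39
≈ 417.62

417.62


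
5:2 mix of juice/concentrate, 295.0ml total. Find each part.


Total parts = 5 + 2 = 7
juice: 295.0 × 5/7 = 210.7ml
concentrate: 295.0 × 2/7 = 84.3ml
= 210.7ml and 84.3ml

210.7ml and 84.3ml


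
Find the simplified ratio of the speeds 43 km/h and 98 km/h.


Ratio = 43:98
GCD = 1
Simplified = 43:98
Time ratio (same distance) = 98:43
Speed ratio = 43:98

43:98


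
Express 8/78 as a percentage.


Percentage = (part / whole) × 100
= (8 / 78) × 100
≈ 10.26%

10.26%


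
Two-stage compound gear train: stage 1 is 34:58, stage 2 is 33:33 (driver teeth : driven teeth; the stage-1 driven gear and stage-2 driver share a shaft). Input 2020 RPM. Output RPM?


Stage 1: RPM_B = RPM_A × t_A/t_B = 2020 × 34/58 = 68680/58 ≈ 1184.14
B and C share a shaft → RPM_C = RPM_B
Stage 2: RPM_D = RPM_C × t_C/t_D = RPM_A × (t_A×t_C)/(t_B×t_D)
Overall ratio = (34×33)/(58×33) = 1122/1914
RPM_D = 2020 × 1122/1914 = 2266440/1914
≈ 1184.14 RPM

1184.14 RPM


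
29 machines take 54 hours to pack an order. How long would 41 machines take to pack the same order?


Inverse proportion: x × y = constant
k = 29 × 54 = 1566
y₂ = k / 41 = 1566 / 41
= 38.20

38.20


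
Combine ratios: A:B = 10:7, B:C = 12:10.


Match B: multiply A:B by 12 → 120:84
Multiply B:C by 7 → 84:70
Combined: 120:84:70
GCD = 2
= 60:42:35

60:42:35


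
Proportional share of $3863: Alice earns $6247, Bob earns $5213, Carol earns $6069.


Total income = 6247 + 5213 + 6069 = $17529
Alice: $3863 × 6247/17529 = $1376.70
Bob: $3863 × 5213/17529 = $1148.83
Carol: $3863 × 6069/17529 = $1337.47
= Alice: $1376.70, Bob: $1148.83, Carol: $1337.47

Alice: $1376.70, Bob: $1148.83, Carol: $1337.47


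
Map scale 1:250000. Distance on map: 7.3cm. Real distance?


Real distance = map distance × scale
= 7.3cm × 250000
= 1825000 cm = 18250.0 m
= 18.250 km

18.250 km


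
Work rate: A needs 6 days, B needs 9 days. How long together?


Rate of A = 1/6 per day
Rate of B = 1/9 per day
Combined rate = 1/6 + 1/9 = 15/54 ≈ 0.2778 per day
Days = 1 / combined rate = 54/15
= 3.60 days

3.60 days


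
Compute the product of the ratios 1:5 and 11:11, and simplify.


Compound ratio = (1×11) : (5×11)
= 11:55
GCD = 11
= 1:5

1:5


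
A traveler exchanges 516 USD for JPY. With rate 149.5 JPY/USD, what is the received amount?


Amount × rate = 516 × 149.5
= 77142.00 JPY

77142.00 JPY


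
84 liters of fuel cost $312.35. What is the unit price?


Unit rate = total / quantity
= 312.35 / 84
= $3.72 per unit

$3.72 per unit


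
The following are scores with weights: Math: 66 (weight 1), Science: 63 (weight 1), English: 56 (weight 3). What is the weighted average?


Numerator = 66×1 + 63×1 + 56×3
= 66 + 63 + 168
= 297
Total weight = 5
Weighted avg = 297/5
= 59.40

59.40


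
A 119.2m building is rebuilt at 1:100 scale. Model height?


Model size = real / scale
= 119.2 / 100
= 1.1920 m

1.1920 m


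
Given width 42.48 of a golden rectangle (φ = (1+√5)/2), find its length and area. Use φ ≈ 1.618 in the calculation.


φ = (1 + √5) / 2 ≈ 1.618
Length = width × φ = 42.48 × 1.618 = 68.73264
≈ 68.73
Area = width × length = 42.48 × 68.73264 = 2919.7625472 ≈ 2919.76
= Length: 68.73, Area: 2919.76

Length: 68.73, Area: 2919.76


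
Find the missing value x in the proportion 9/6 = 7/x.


Cross multiply: 9 × x = 6 × 7
9x = 42
x = 42 / 9
= 4.67

4.67


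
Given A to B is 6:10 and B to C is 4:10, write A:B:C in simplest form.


Match B: multiply A:B by 4 → 24:40
Multiply B:C by 10 → 40:100
Combined: 24:40:100
GCD = 4
= 6:10:25

6:10:25


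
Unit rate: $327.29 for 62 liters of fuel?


Unit rate = total / quantity
= 327.29 / 62
= $5.28 per unit

$5.28 per unit


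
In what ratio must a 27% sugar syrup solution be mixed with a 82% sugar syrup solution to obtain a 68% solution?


Let x parts of 27% mix with y parts of 82%.
27x + 82y = 68(x + y)
27x + 82y = 68x + 68y
x(27 - 68) = y(68 - 82)
x/y = (82 - 68)/(68 - 27) = 14/41
Simplify: 14:41
= 14:41

14:41


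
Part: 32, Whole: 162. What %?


Percentage = (part / whole) × 100
= (32 / 162) × 100
≈ 19.75%

19.75%


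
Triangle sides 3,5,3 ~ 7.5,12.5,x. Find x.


Scale factor = 7.5/3 = 2.5
Missing side = 3 × 2.5
= 7.5

7.5


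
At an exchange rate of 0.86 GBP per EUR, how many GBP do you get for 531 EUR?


Amount × rate = 531 × 0.86
= 456.66 GBP

456.66 GBP


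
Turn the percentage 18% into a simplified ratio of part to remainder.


18% means 18 parts out of 100; remainder = 82
Part : remainder = 18:82
GCD = 2
= 9:41

9:41


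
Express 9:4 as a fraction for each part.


Total parts = 9 + 4 = 13
First part: 9/13 = 9/13
Second part: 4/13 = 4/13
= 9/13 and 4/13

9/13 and 4/13


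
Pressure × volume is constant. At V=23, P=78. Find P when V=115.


Inverse proportion: x × y = constant
k = 23 × 78 = 1794
y₂ = k / 115 = 1794 / 115
= 15.60

15.60


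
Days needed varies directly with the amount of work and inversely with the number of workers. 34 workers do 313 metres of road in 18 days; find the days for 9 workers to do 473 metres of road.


Days ∝ work / workers, so d₂ = d₁ × (m₁/m₂) × (w₂/w₁)
Workers factor (inverse): 34/9 ≈ 3.7778
Work factor (direct): 473/313 ≈ 1.5112
d₂ = 18 × 34/9 × 473/313 = (18 × 34 × 473) / (9 × 313) = 289476/2817
≈ 102.76 days

102.76 days


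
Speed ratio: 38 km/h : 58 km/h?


Ratio = 38:58
GCD = 2
Simplified = 19:29
Time ratio (same distance) = 29:19
Speed ratio = 19:29

19:29


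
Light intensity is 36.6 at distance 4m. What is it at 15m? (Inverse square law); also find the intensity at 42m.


I₁d₁² = I₂d₂²
I at 15m = 36.6 × (4/15)² = 36.6 × 16/225 = 585.6/225 ≈ 2.6027
I at 42m = 36.6 × (4/42)² = 36.6 × 16/1764 = 585.6/1764 ≈ 0.3320
= 2.6027 and 0.3320

2.6027 and 0.3320


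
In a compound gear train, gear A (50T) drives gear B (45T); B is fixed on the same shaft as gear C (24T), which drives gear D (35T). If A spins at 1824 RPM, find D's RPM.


Stage 1: RPM_B = RPM_A × t_A/t_B = 1824 × 50/45 = 91200/45 ≈ 2026.67
B and C share a shaft → RPM_C = RPM_B
Stage 2: RPM_D = RPM_C × t_C/t_D = RPM_A × (t_A×t_C)/(t_B×t_D)
Overall ratio = (50×24)/(45×35) = 1200/1575
RPM_D = 1824 × 1200/1575 = 2188800/1575
≈ 1389.71 RPM

1389.71 RPM


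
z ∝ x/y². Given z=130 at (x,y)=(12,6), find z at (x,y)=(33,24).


z = k·x/y²
Solve for k using the known point: k = z·y²/x = 130×36/12 = 4680/12 = 390.0000
Now evaluate at x=33, y=24:
z = k × 33 / 576 = (4680 × 33) / (12 × 576) = 154440/6912
≈ 22.3438

22.3438


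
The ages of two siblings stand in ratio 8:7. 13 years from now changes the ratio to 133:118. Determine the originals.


Let A = 8k, B = 7k.
(8k + 13) / (7k + 13) = 133/118
Cross-multiply: 118(8k + 13) = 133(7k + 13)
944k + 1534 = 931k + 1729
944k - 931k = 1729 - 1534
13k = 195
k = 195/13 = 15
A = 8×15 = 120, B = 7×15 = 105
= A = 120, B = 105

A = 120, B = 105


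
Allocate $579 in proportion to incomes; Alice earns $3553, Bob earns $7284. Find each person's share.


Total income = 3553 + 7284 = $10837
Alice: $579 × 3553/10837 = $189.83
Bob: $579 × 7284/10837 = $389.17
= Alice: $189.83, Bob: $389.17

Alice: $189.83, Bob: $389.17


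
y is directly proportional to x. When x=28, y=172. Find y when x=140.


Direct proportion: y/x = constant
k = 172/28 ≈ 6.1429
y₂ = k × 140 = 172 × 140 / 28 = 24080/28
= 860.00

860.00


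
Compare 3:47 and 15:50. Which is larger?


3/47 = 0.0638
15/50 = 0.3000
0.0638 < 0.3000, so 3:47 is less
= 15:50

15:50


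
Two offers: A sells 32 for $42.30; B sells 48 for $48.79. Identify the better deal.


Deal A: $42.30/32 = $1.3219/unit
Deal B: $48.79/48 = $1.0165/unit
B is cheaper per unit
= Deal B

Deal B


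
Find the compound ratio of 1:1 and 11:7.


Compound ratio = (1×11) : (1×7)
= 11:7
GCD = 1
= 11:7

11:7


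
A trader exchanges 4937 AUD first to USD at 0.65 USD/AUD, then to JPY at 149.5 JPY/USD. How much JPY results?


Step 1: 4937 AUD × 0.65 = 3209.05 USD
Step 2: 3209.05 USD × 149.5 = 479752.98 JPY
Implied rate AUD→JPY = 0.65 × 149.5 = 97.1750
= 479752.98 JPY

479752.98 JPY


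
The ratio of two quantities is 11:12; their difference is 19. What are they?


Let A = 11k, B = 12k.
12k - 11k = 19
1k = 19 → k = 19/1 = 19
A = 11×19 = 209, B = 12×19 = 228
= A = 209, B = 228

A = 209, B = 228


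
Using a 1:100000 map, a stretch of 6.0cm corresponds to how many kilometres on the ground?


Real distance = map distance × scale
= 6.0cm × 100000
= 600000 cm = 6000.0 m
= 6.000 km

6.000 km


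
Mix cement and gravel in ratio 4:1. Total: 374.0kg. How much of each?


Total parts = 4 + 1 = 5
cement: 374.0 × 4/5 = 299.2kg
gravel: 374.0 × 1/5 = 74.8kg
= 299.2kg and 74.8kg

299.2kg and 74.8kg


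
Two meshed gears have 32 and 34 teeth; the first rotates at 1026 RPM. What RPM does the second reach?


Gear ratio = 32:34 = 16:17
RPM_B = RPM_A × (teeth_A / teeth_B)
= 1026 × (32/34)
= 965.6 RPM

965.6 RPM


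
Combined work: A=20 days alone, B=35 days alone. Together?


Rate of A = 1/20 per day
Rate of B = 1/35 per day
Combined rate = 1/20 + 1/35 = 55/700 ≈ 0.0786 per day
Days = 1 / combined rate = 700/55
≈ 12.73 days

12.73 days


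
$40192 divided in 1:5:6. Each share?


Total parts = 1 + 5 + 6 = 12
Part 1: 40192 × 1/12 = 3349.33
Part 2: 40192 × 5/12 = 16746.67
Part 3: 40192 × 6/12 = 20096.00
= Part 1: $3349.33, Part 2: $16746.67, Part 3: $20096.00

Part 1: $3349.33, Part 2: $16746.67, Part 3: $20096.00


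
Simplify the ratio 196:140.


GCD(196, 140) = 28
196/28 : 140/28
= 7:5

7:5


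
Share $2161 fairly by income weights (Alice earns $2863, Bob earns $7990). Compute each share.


Total income = 2863 + 7990 = $10853
Alice: $2161 × 2863/10853 = $570.07
Bob: $2161 × 7990/10853 = $1590.93
= Alice: $570.07, Bob: $1590.93

Alice: $570.07, Bob: $1590.93


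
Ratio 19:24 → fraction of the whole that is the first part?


Total parts = 19 + 24 = 43
First part: 19/43 = 19/43
= 19/43

19/43


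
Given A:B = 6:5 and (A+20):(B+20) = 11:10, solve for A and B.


Let A = 6k, B = 5k.
(6k + 20) / (5k + 20) = 11/10
Cross-multiply: 10(6k + 20) = 11(5k + 20)
60k + 200 = 55k + 220
60k - 55k = 220 - 200
5k = 20
k = 20/5 = 4
A = 6×4 = 24, B = 5×4 = 20
= A = 24, B = 20

A = 24, B = 20


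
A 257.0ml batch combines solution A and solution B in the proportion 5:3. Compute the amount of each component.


Total parts = 5 + 3 = 8
solution A: 257.0 × 5/8 = 160.6ml
solution B: 257.0 × 3/8 = 96.4ml
= 160.6ml and 96.4ml

160.6ml and 96.4ml


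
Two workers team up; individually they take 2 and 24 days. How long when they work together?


Rate of A = 1/2 per day
Rate of B = 1/24 per day
Combined rate = 1/2 + 1/24 = 26/48 ≈ 0.5417 per day
Days = 1 / combined rate = 48/26
≈ 1.85 days

1.85 days


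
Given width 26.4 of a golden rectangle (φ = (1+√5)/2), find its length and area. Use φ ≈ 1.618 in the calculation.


φ = (1 + √5) / 2 ≈ 1.618
Length = width × φ = 26.4 × 1.618 = 42.7152
≈ 42.72
Area = width × length = 26.4 × 42.7152 = 1127.68128 ≈ 1127.68
= Length: 42.72, Area: 1127.68

Length: 42.72, Area: 1127.68


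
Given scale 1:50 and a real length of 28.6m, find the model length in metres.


Model size = real / scale
= 28.6 / 50
= 0.5720 m

0.5720 m


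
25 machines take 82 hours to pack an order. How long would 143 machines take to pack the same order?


Inverse proportion: x × y = constant
k = 25 × 82 = 2050
y₂ = k / 143 = 2050 / 143
= 14.34

14.34


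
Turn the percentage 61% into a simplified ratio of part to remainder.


61% means 61 parts out of 100; remainder = 39
Part : remainder = 61:39
GCD = 1
= 61:39

61:39


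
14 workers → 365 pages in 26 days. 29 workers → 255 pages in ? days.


Days ∝ work / workers, so d₂ = d₁ × (m₁/m₂) × (w₂/w₁)
Workers factor (inverse): 14/29 ≈ 0.4828
Work factor (direct): 255/365 ≈ 0.6986
d₂ = 26 × 14/29 × 255/365 = (26 × 14 × 255) / (29 × 365) = 92820/10585
≈ 8.77 days

8.77 days


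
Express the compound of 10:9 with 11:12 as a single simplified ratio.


Compound ratio = (10×11) : (9×12)
= 110:108
GCD = 2
= 55:54

55:54


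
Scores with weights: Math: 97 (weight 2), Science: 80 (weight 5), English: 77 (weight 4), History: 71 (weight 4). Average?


Numerator = 97×2 + 80×5 + 77×4 + 71×4
= 194 + 400 + 308 + 284
= 1186
Total weight = 15
Weighted avg = 1186/15
= 79.07

79.07


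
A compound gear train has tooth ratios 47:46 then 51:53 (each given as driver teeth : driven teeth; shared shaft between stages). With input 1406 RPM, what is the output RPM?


Stage 1: RPM_B = RPM_A × t_A/t_B = 1406 × 47/46 = 66082/46 ≈ 1436.57
B and C share a shaft → RPM_C = RPM_B
Stage 2: RPM_D = RPM_C × t_C/t_D = RPM_A × (t_A×t_C)/(t_B×t_D)
Overall ratio = (47×51)/(46×53) = 2397/2438
RPM_D = 1406 × 2397/2438 = 3370182/2438
≈ 1382.36 RPM

1382.36 RPM
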